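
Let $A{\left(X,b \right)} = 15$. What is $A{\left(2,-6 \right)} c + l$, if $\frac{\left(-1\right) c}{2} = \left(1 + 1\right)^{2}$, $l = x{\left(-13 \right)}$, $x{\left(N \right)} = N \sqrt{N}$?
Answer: $-120 - 13 i \sqrt{13} \approx -120.0 - 46.872 i$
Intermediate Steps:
$x{\left(N \right)} = N^{\frac{3}{2}}$
$l = - 13 i \sqrt{13}$ ($l = \left(-13\right)^{\frac{3}{2}} = - 13 i \sqrt{13} \approx - 46.872 i$)
$c = -8$ ($c = - 2 \left(1 + 1\right)^{2} = - 2 \cdot 2^{2} = \left(-2\right) 4 = -8$)
$A{\left(2,-6 \right)} c + l = 15 \left(-8\right) - 13 i \sqrt{13} = -120 - 13 i \sqrt{13}$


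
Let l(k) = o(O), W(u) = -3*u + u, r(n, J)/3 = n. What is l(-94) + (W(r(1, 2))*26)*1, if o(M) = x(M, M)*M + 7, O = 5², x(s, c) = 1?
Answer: -124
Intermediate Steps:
r(n, J) = 3*n
W(u) = -2*u
O = 25
o(M) = 7 + M (o(M) = 1*M + 7 = M + 7 = 7 + M)
l(k) = 32 (l(k) = 7 + 25 = 32)
l(-94) + (W(r(1, 2))*26)*1 = 32 + (-6*26)*1 = 32 + (-2*3*26)*1 = 32 - 6*26*1 = 32 - 156*1 = 32 - 156 = -124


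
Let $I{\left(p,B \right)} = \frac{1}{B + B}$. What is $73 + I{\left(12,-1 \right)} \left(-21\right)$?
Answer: $\frac{167}{2} \approx 83.5$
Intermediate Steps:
$I{\left(p,B \right)} = \frac{1}{2 B}$
$73 + I{\left(12,-1 \right)} \left(-21\right) = 73 + \frac{1}{2 \left(-1\right)} \left(-21\right) = 73 + \frac{1}{2} \left(-1\right) \left(-21\right) = 73 - - \frac{21}{2} = 73 + \frac{21}{2} = \frac{167}{2}$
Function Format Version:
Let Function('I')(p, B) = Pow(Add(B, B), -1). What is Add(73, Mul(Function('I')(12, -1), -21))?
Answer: Rational(167, 2) ≈ 83.500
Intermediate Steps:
Function('I')(p, B) = Mul(Rational(1, 2), Pow(B, -1)) (Function('I')(p, B) = Pow(Mul(2, B), -1) = Mul(Rational(1, 2), Pow(B, -1)))
Add(73, Mul(Function('I')(12, -1), -21)) = Add(73, Mul(Mul(Rational(1, 2), Pow(-1, -1)), -21)) = Add(73, Mul(Mul(Rational(1, 2), -1), -21)) = Add(73, Mul(Rational(-1, 2), -21)) = Add(73, Rational(21, 2)) = Rational(167, 2)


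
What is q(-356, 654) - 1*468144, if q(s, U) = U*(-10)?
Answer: -474684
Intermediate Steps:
q(s, U) = -10*U
q(-356, 654) - 1*468144 = -10*654 - 1*468144 = -6540 - 468144 = -474684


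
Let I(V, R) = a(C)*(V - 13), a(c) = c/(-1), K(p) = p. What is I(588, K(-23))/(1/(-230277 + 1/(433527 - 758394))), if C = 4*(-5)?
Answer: -860308078840000/324867 ≈ -2.6482e+9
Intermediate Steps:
C = -20
a(c) = -c (a(c) = c*(-1) = -c)
I(V, R) = -260 + 20*V (I(V, R) = (-1*(-20))*(V - 13) = 20*(-13 + V) = -260 + 20*V)
I(588, K(-23))/(1/(-230277 + 1/(433527 - 758394))) = (-260 + 20*588)/(1/(-230277 + 1/(433527 - 758394))) = (-260 + 11760)/(1/(-230277 + 1/(-324867))) = 11500/(1/(-230277 - 1/324867)) = 11500/(1/(-74809398160/324867)) = 11500/(-324867/74809398160) = 11500*(-74809398160/324867) = -860308078840000/324867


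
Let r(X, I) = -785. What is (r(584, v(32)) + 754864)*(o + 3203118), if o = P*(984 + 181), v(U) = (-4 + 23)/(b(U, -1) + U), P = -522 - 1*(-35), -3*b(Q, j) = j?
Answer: 1987573527277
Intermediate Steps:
b(Q, j) = -j/3
P = -487 (P = -522 + 35 = -487)
v(U) = 19/(⅓ + U) (v(U) = (-4 + 23)/(-⅓*(-1) + U) = 19/(⅓ + U))
o = -567355 (o = -487*(984 + 181) = -487*1165 = -567355)
(r(584, v(32)) + 754864)*(o + 3203118) = (-785 + 754864)*(-567355 + 3203118) = 754079*2635763 = 1987573527277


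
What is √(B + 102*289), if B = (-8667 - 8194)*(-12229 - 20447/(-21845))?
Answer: 8*√1537542905949915/21845 ≈ 14360.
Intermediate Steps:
B = 4503945019938/21845 (B = -16861*(-12229 - 20447*(-1/21845)) = -16861*(-12229 + 20447/21845) = -16861*(-267122058/21845) = 4503945019938/21845 ≈ 2.0618e+8)
√(B + 102*289) = √(4503945019938/21845 + 102*289) = √(4503945019938/21845 + 29478) = √(4504588966848/21845) = 8*√1537542905949915/21845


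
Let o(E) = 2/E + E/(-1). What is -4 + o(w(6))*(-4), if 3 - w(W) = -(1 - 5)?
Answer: 0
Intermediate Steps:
w(W) = -1 (w(W) = 3 - (-1)*(1 - 5) = 3 - (-1)*(-4) = 3 - 1*4 = 3 - 4 = -1)
o(E) = -E + 2/E (o(E) = 2/E + E*(-1) = 2/E - E = -E + 2/E)
-4 + o(w(6))*(-4) = -4 + (-1*(-1) + 2/(-1))*(-4) = -4 + (1 + 2*(-1))*(-4) = -4 + (1 - 2)*(-4) = -4 - 1*(-4) = -4 + 4 = 0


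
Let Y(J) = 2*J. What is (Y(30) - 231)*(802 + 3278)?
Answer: -697680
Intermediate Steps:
(Y(30) - 231)*(802 + 3278) = (2*30 - 231)*(802 + 3278) = (60 - 231)*4080 = -171*4080 = -697680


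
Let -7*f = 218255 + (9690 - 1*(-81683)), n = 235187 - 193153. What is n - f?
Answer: 603866/7 ≈ 86267.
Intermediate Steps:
n = 42034
f = -309628/7 (f = -(218255 + (9690 - 1*(-81683)))/7 = -(218255 + (9690 + 81683))/7 = -(218255 + 91373)/7 = -⅐*309628 = -309628/7 ≈ -44233.)
n - f = 42034 - 1*(-309628/7) = 42034 + 309628/7 = 603866/7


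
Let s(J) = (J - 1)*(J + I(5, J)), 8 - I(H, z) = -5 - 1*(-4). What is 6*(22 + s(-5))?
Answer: -12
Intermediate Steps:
I(H, z) = 9 (I(H, z) = 8 - (-5 - 1*(-4)) = 8 - (-5 + 4) = 8 - 1*(-1) = 8 + 1 = 9)
s(J) = (-1 + J)*(9 + J) (s(J) = (J - 1)*(J + 9) = (-1 + J)*(9 + J))
6*(22 + s(-5)) = 6*(22 + (-9 + (-5)² + 8*(-5))) = 6*(22 + (-9 + 25 - 40)) = 6*(22 - 24) = 6*(-2) = -12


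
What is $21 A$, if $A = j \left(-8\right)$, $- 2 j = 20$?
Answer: $1680$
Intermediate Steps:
$j = -10$ ($j = \left(- \frac{1}{2}\right) 20 = -10$)
$A = 80$ ($A = \left(-10\right) \left(-8\right) = 80$)
$21 A = 21 \cdot 80 = 1680$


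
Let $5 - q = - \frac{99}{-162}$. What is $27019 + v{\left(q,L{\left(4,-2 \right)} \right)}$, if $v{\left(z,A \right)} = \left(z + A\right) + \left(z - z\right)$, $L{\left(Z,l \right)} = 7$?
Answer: $\frac{486547}{18} \approx 27030.0$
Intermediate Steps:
$q = \frac{79}{18}$ ($q = 5 - - \frac{99}{-162} = 5 - \left(-99\right) \left(- \frac{1}{162}\right) = 5 - \frac{11}{18} = \frac{79}{18} \approx 4.3889$)
$v{\left(z,A \right)} = A + z$ ($v{\left(z,A \right)} = \left(A + z\right) + 0 = A + z$)
$27019 + v{\left(q,L{\left(4,-2 \right)} \right)} = 27019 + \left(7 + \frac{79}{18}\right) = 27019 + \frac{205}{18} = \frac{486547}{18}$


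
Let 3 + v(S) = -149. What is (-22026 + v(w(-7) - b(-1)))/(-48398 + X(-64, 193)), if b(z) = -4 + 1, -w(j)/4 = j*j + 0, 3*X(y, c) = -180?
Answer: 11089/24229 ≈ 0.45767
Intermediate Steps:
X(y, c) = -60 (X(y, c) = (⅓)*(-180) = -60)
w(j) = -4*j² (w(j) = -4*(j*j + 0) = -4*(j² + 0) = -4*j²)
b(z) = -3
v(S) = -152 (v(S) = -3 - 149 = -152)
(-22026 + v(w(-7) - b(-1)))/(-48398 + X(-64, 193)) = (-22026 - 152)/(-48398 - 60) = -22178/(-48458) = -22178*(-1/48458) = 11089/24229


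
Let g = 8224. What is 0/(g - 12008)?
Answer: 0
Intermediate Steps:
0/(g - 12008) = 0/(8224 - 12008) = 0/(-3784) = -1/3784*0 = 0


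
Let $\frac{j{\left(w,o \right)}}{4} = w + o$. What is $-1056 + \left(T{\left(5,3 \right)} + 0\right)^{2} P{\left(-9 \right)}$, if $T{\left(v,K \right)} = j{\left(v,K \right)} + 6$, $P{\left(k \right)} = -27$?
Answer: $-40044$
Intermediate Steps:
$j{\left(w,o \right)} = 4 o + 4 w$ ($j{\left(w,o \right)} = 4 \left(w + o\right) = 4 \left(o + w\right) = 4 o + 4 w$)
$T{\left(v,K \right)} = 6 + 4 K + 4 v$ ($T{\left(v,K \right)} = \left(4 K + 4 v\right) + 6 = 6 + 4 K + 4 v$)
$-1056 + \left(T{\left(5,3 \right)} + 0\right)^{2} P{\left(-9 \right)} = -1056 + \left(\left(6 + 4 \cdot 3 + 4 \cdot 5\right) + 0\right)^{2} \left(-27\right) = -1056 + \left(\left(6 + 12 + 20\right) + 0\right)^{2} \left(-27\right) = -1056 + \left(38 + 0\right)^{2} \left(-27\right) = -1056 + 38^{2} \left(-27\right) = -1056 + 1444 \left(-27\right) = -1056 - 38988 = -40044$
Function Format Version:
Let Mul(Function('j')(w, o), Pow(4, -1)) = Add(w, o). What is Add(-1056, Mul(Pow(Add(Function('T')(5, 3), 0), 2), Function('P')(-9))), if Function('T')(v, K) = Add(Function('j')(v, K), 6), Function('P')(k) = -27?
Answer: -40044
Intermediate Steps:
Function('j')(w, o) = Add(Mul(4, o), Mul(4, w)) (Function('j')(w, o) = Mul(4, Add(w, o)) = Mul(4, Add(o, w)) = Add(Mul(4, o), Mul(4, w)))
Function('T')(v, K) = Add(6, Mul(4, K), Mul(4, v)) (Function('T')(v, K) = Add(Add(Mul(4, K), Mul(4, v)), 6) = Add(6, Mul(4, K), Mul(4, v)))
Add(-1056, Mul(Pow(Add(Function('T')(5, 3), 0), 2), Function('P')(-9))) = Add(-1056, Mul(Pow(Add(Add(6, Mul(4, 3), Mul(4, 5)), 0), 2), -27)) = Add(-1056, Mul(Pow(Add(Add(6, 12, 20), 0), 2), -27)) = Add(-1056, Mul(Pow(Add(38, 0), 2), -27)) = Add(-1056, Mul(Pow(38, 2), -27)) = Add(-1056, Mul(1444, -27)) = Add(-1056, -38988) = -40044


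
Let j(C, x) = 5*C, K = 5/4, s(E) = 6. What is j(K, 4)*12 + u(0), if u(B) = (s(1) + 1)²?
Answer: 124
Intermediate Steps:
K = 5/4 (K = 5*(¼) = 5/4 ≈ 1.2500)
u(B) = 49 (u(B) = (6 + 1)² = 7² = 49)
j(K, 4)*12 + u(0) = (5*(5/4))*12 + 49 = (25/4)*12 + 49 = 75 + 49 = 124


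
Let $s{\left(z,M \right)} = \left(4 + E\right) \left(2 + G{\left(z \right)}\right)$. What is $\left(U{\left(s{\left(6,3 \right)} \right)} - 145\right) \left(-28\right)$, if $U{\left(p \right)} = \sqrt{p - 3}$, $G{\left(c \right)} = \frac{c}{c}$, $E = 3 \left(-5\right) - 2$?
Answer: $4060 - 28 i \sqrt{42} \approx 4060.0 - 181.46 i$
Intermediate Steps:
$E = -17$ ($E = -15 - 2 = -17$)
$G{\left(c \right)} = 1$
$s{\left(z,M \right)} = -39$ ($s{\left(z,M \right)} = \left(4 - 17\right) \left(2 + 1\right) = \left(-13\right) 3 = -39$)
$U{\left(p \right)} = \sqrt{-3 + p}$
$\left(U{\left(s{\left(6,3 \right)} \right)} - 145\right) \left(-28\right) = \left(\sqrt{-3 - 39} - 145\right) \left(-28\right) = \left(\sqrt{-42} - 145\right) \left(-28\right) = \left(i \sqrt{42} - 145\right) \left(-28\right) = \left(-145 + i \sqrt{42}\right) \left(-28\right) = 4060 - 28 i \sqrt{42}$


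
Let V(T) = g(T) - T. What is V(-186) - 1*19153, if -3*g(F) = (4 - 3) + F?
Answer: -56716/3 ≈ -18905.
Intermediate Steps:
g(F) = -⅓ - F/3 (g(F) = -((4 - 3) + F)/3 = -(1 + F)/3 = -⅓ - F/3)
V(T) = -⅓ - 4*T/3 (V(T) = (-⅓ - T/3) - T = -⅓ - 4*T/3)
V(-186) - 1*19153 = (-⅓ - 4/3*(-186)) - 1*19153 = (-⅓ + 248) - 19153 = 743/3 - 19153 = -56716/3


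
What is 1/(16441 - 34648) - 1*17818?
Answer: -324412327/18207 ≈ -17818.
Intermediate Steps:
1/(16441 - 34648) - 1*17818 = 1/(-18207) - 17818 = -1/18207 - 17818 = -324412327/18207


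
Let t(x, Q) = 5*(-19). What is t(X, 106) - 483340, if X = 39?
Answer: -483435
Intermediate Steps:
t(x, Q) = -95
t(X, 106) - 483340 = -95 - 483340 = -483435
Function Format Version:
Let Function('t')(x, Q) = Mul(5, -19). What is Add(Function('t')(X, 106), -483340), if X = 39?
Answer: -483435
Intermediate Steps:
Function('t')(x, Q) = -95
Add(Function('t')(X, 106), -483340) = Add(-95, -483340) = -483435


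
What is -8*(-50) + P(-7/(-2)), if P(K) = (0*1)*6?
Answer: 400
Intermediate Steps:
P(K) = 0 (P(K) = 0*6 = 0)
-8*(-50) + P(-7/(-2)) = -8*(-50) + 0 = 400 + 0 = 400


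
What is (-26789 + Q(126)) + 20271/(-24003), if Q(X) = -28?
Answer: -214569574/8001 ≈ -26818.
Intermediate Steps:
(-26789 + Q(126)) + 20271/(-24003) = (-26789 - 28) + 20271/(-24003) = -26817 + 20271*(-1/24003) = -26817 - 6757/8001 = -214569574/8001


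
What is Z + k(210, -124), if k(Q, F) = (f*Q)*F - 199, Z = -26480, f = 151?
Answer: -3958719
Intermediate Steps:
k(Q, F) = -199 + 151*F*Q (k(Q, F) = (151*Q)*F - 199 = 151*F*Q - 199 = -199 + 151*F*Q)
Z + k(210, -124) = -26480 + (-199 + 151*(-124)*210) = -26480 + (-199 - 3932040) = -26480 - 3932239 = -3958719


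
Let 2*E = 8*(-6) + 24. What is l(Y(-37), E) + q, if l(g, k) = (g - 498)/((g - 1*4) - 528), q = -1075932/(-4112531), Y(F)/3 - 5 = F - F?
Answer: 133821543/111904133 ≈ 1.1959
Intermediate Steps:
Y(F) = 15 (Y(F) = 15 + 3*(F - F) = 15 + 3*0 = 15 + 0 = 15)
E = -12 (E = (8*(-6) + 24)/2 = (-48 + 24)/2 = (½)*(-24) = -12)
q = 56628/216449 (q = -1075932*(-1/4112531) = 56628/216449 ≈ 0.26162)
l(g, k) = (-498 + g)/(-532 + g) (l(g, k) = (-498 + g)/((g - 4) - 528) = (-498 + g)/((-4 + g) - 528) = (-498 + g)/(-532 + g))
l(Y(-37), E) + q = (-498 + 15)/(-532 + 15) + 56628/216449 = -483/(-517) + 56628/216449 = -1/517*(-483) + 56628/216449 = 483/517 + 56628/216449 = 133821543/111904133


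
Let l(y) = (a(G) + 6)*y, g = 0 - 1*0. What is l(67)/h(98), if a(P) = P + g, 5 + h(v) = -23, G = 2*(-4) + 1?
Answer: 67/28 ≈ 2.3929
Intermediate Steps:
g = 0 (g = 0 + 0 = 0)
G = -7 (G = -8 + 1 = -7)
h(v) = -28 (h(v) = -5 - 23 = -28)
a(P) = P (a(P) = P + 0 = P)
l(y) = -y (l(y) = (-7 + 6)*y = -y)
l(67)/h(98) = -1*67/(-28) = -67*(-1/28) = 67/28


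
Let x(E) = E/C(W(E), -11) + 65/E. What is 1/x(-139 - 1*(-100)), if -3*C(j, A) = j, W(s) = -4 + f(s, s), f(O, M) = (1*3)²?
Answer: 15/326 ≈ 0.046012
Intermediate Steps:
f(O, M) = 9 (f(O, M) = 3² = 9)
W(s) = 5 (W(s) = -4 + 9 = 5)
C(j, A) = -j/3
x(E) = 65/E - 3*E/5 (x(E) = E/((-⅓*5)) + 65/E = E/(-5/3) + 65/E = E*(-⅗) + 65/E = -3*E/5 + 65/E = 65/E - 3*E/5)
1/x(-139 - 1*(-100)) = 1/(65/(-139 - 1*(-100)) - 3*(-139 - 1*(-100))/5) = 1/(65/(-139 + 100) - 3*(-139 + 100)/5) = 1/(65/(-39) - ⅗*(-39)) = 1/(65*(-1/39) + 117/5) = 1/(-5/3 + 117/5) = 1/(326/15) = 15/326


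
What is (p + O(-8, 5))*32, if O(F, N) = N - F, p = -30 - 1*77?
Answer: -3008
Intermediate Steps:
p = -107 (p = -30 - 77 = -107)
(p + O(-8, 5))*32 = (-107 + (5 - 1*(-8)))*32 = (-107 + (5 + 8))*32 = (-107 + 13)*32 = -94*32 = -3008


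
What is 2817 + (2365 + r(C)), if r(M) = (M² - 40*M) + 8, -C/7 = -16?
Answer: 13254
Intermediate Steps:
C = 112 (C = -7*(-16) = 112)
r(M) = 8 + M² - 40*M
2817 + (2365 + r(C)) = 2817 + (2365 + (8 + 112² - 40*112)) = 2817 + (2365 + (8 + 12544 - 4480)) = 2817 + (2365 + 8072) = 2817 + 10437 = 13254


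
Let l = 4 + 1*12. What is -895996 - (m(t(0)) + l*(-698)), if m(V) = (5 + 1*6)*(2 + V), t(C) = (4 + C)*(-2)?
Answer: -884762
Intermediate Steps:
l = 16 (l = 4 + 12 = 16)
t(C) = -8 - 2*C
m(V) = 22 + 11*V (m(V) = (5 + 6)*(2 + V) = 11*(2 + V) = 22 + 11*V)
-895996 - (m(t(0)) + l*(-698)) = -895996 - ((22 + 11*(-8 - 2*0)) + 16*(-698)) = -895996 - ((22 + 11*(-8 + 0)) - 11168) = -895996 - ((22 + 11*(-8)) - 11168) = -895996 - ((22 - 88) - 11168) = -895996 - (-66 - 11168) = -895996 - 1*(-11234) = -895996 + 11234 = -884762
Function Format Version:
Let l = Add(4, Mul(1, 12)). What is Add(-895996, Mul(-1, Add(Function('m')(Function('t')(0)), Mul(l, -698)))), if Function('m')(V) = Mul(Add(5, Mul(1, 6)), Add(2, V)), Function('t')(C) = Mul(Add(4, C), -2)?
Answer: -884762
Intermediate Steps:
l = 16 (l = Add(4, 12) = 16)
Function('t')(C) = Add(-8, Mul(-2, C))
Function('m')(V) = Add(22, Mul(11, V)) (Function('m')(V) = Mul(Add(5, 6), Add(2, V)) = Mul(11, Add(2, V)) = Add(22, Mul(11, V)))
Add(-895996, Mul(-1, Add(Function('m')(Function('t')(0)), Mul(l, -698)))) = Add(-895996, Mul(-1, Add(Add(22, Mul(11, Add(-8, Mul(-2, 0)))), Mul(16, -698)))) = Add(-895996, Mul(-1, Add(Add(22, Mul(11, Add(-8, 0))), -11168))) = Add(-895996, Mul(-1, Add(Add(22, Mul(11, -8)), -11168))) = Add(-895996, Mul(-1, Add(Add(22, -88), -11168))) = Add(-895996, Mul(-1, Add(-66, -11168))) = Add(-895996, Mul(-1, -11234)) = Add(-895996, 11234) = -884762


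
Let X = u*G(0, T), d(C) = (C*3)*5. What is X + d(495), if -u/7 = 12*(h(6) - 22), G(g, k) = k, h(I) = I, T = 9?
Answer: 19521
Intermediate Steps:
u = 1344 (u = -84*(6 - 22) = -84*(-16) = -7*(-192) = 1344)
d(C) = 15*C (d(C) = (3*C)*5 = 15*C)
X = 12096 (X = 1344*9 = 12096)
X + d(495) = 12096 + 15*495 = 12096 + 7425 = 19521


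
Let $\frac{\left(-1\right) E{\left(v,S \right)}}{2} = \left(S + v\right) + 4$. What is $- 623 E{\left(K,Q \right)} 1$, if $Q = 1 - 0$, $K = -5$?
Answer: $0$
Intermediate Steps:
$Q = 1$ ($Q = 1 + 0 = 1$)
$E{\left(v,S \right)} = -8 - 2 S - 2 v$ ($E{\left(v,S \right)} = - 2 \left(\left(S + v\right) + 4\right) = - 2 \left(4 + S + v\right) = -8 - 2 S - 2 v$)
$- 623 E{\left(K,Q \right)} 1 = - 623 \left(-8 - 2 - -10\right) 1 = - 623 \left(-8 - 2 + 10\right) 1 = - 623 \cdot 0 \cdot 1 = \left(-623\right) 0 = 0$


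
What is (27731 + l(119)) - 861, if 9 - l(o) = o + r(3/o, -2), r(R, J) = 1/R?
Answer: 80161/3 ≈ 26720.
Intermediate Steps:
l(o) = 9 - 4*o/3 (l(o) = 9 - (o + 1/(3/o)) = 9 - (o + o/3) = 9 - 4*o/3)
(27731 + l(119)) - 861 = (27731 + (9 - 4/3*119)) - 861 = (27731 + (9 - 476/3)) - 861 = (27731 - 449/3) - 861 = 82744/3 - 861 = 80161/3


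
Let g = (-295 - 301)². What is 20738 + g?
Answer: 375954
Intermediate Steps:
g = 355216 (g = (-596)² = 355216)
20738 + g = 20738 + 355216 = 375954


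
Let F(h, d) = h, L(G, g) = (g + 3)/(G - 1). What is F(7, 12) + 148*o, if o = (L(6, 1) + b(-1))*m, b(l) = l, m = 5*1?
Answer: -141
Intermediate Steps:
m = 5
L(G, g) = (3 + g)/(-1 + G)
o = -1 (o = ((3 + 1)/(-1 + 6) - 1)*5 = (4/5 - 1)*5 = ((⅕)*4 - 1)*5 = (⅘ - 1)*5 = -⅕*5 = -1)
F(7, 12) + 148*o = 7 + 148*(-1) = 7 - 148 = -141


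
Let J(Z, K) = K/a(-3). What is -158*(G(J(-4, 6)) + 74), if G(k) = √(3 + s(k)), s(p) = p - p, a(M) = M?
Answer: -11692 - 158*√3 ≈ -11966.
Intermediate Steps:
s(p) = 0
J(Z, K) = -K/3 (J(Z, K) = K/(-3) = K*(-⅓) = -K/3)
G(k) = √3 (G(k) = √(3 + 0) = √3)
-158*(G(J(-4, 6)) + 74) = -158*(√3 + 74) = -158*(74 + √3) = -11692 - 158*√3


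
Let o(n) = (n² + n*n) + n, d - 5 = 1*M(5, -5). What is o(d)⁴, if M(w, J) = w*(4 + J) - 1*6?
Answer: 18974736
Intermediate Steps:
M(w, J) = -6 + w*(4 + J) (M(w, J) = w*(4 + J) - 6 = -6 + w*(4 + J))
d = -6 (d = 5 + 1*(-6 + 4*5 - 5*5) = 5 + 1*(-6 + 20 - 25) = 5 + 1*(-11) = 5 - 11 = -6)
o(n) = n + 2*n² (o(n) = (n² + n²) + n = 2*n² + n = n + 2*n²)
o(d)⁴ = (-6*(1 + 2*(-6)))⁴ = (-6*(1 - 12))⁴ = (-6*(-11))⁴ = 66⁴ = 18974736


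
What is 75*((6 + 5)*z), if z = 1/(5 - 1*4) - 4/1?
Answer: -2475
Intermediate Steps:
z = -3 (z = 1/(5 - 4) - 4*1 = 1/1 - 4 = 1*1 - 4 = 1 - 4 = -3)
75*((6 + 5)*z) = 75*((6 + 5)*(-3)) = 75*(11*(-3)) = 75*(-33) = -2475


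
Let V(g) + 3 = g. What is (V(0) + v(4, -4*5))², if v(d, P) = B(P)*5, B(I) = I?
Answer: 10609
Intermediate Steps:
V(g) = -3 + g
v(d, P) = 5*P (v(d, P) = P*5 = 5*P)
(V(0) + v(4, -4*5))² = ((-3 + 0) + 5*(-4*5))² = (-3 + 5*(-20))² = (-3 - 100)² = (-103)² = 10609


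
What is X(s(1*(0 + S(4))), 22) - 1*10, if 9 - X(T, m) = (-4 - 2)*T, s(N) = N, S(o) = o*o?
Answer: 95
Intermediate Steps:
S(o) = o²
X(T, m) = 9 + 6*T (X(T, m) = 9 - (-4 - 2)*T = 9 - (-6)*T = 9 + 6*T)
X(s(1*(0 + S(4))), 22) - 1*10 = (9 + 6*(1*(0 + 4²))) - 1*10 = (9 + 6*(1*(0 + 16))) - 10 = (9 + 6*(1*16)) - 10 = (9 + 6*16) - 10 = (9 + 96) - 10 = 105 - 10 = 95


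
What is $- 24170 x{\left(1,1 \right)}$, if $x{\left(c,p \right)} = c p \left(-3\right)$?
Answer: $72510$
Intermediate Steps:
$x{\left(c,p \right)} = - 3 c p$
$- 24170 x{\left(1,1 \right)} = - 24170 \left(\left(-3\right) 1 \cdot 1\right) = \left(-24170\right) \left(-3\right) = 72510$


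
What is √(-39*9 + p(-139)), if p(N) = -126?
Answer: 3*I*√53 ≈ 21.84*I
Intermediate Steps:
√(-39*9 + p(-139)) = √(-39*9 - 126) = √(-351 - 126) = √(-477) = 3*I*√53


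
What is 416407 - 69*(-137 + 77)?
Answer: 420547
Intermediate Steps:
416407 - 69*(-137 + 77) = 416407 - 69*(-60) = 416407 - 1*(-4140) = 416407 + 4140 = 420547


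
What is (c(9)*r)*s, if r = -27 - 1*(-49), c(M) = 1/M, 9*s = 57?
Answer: 418/27 ≈ 15.481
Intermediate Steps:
s = 19/3 (s = (⅑)*57 = 19/3 ≈ 6.3333)
r = 22 (r = -27 + 49 = 22)
(c(9)*r)*s = (22/9)*(19/3) = 418/27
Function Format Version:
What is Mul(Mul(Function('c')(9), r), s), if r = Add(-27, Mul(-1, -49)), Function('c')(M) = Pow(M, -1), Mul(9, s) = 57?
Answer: Rational(418, 27) ≈ 15.481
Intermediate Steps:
s = Rational(19, 3) (s = Mul(Rational(1, 9), 57) = Rational(19, 3) ≈ 6.3333)
r = 22 (r = Add(-27, 49) = 22)
Mul(Mul(Function('c')(9), r), s) = Mul(Mul(Pow(9, -1), 22), Rational(19, 3)) = Mul(Mul(Rational(1, 9), 22), Rational(19, 3)) = Mul(Rational(22, 9), Rational(19, 3)) = Rational(418, 27)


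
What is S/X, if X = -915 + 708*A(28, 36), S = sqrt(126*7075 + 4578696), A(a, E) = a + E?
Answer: sqrt(607794)/14799 ≈ 0.052680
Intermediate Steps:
A(a, E) = E + a
S = 3*sqrt(607794) (S = sqrt(891450 + 4578696) = sqrt(5470146) = 3*sqrt(607794) ≈ 2338.8)
X = 44397 (X = -915 + 708*(36 + 28) = -915 + 708*64 = -915 + 45312 = 44397)
S/X = (3*sqrt(607794))/44397 = (3*sqrt(607794))*(1/44397) = sqrt(607794)/14799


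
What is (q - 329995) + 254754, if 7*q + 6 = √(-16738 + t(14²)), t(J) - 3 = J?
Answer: -526693/7 + I*√16539/7 ≈ -75242.0 + 18.372*I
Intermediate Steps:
t(J) = 3 + J
q = -6/7 + I*√16539/7 (q = -6/7 + √(-16738 + (3 + 14²))/7 = -6/7 + √(-16738 + (3 + 196))/7 = -6/7 + √(-16738 + 199)/7 = -6/7 + √(-16539)/7 = -6/7 + (I*√16539)/7 = -6/7 + I*√16539/7 ≈ -0.85714 + 18.372*I)
(q - 329995) + 254754 = ((-6/7 + I*√16539/7) - 329995) + 254754 = (-2309971/7 + I*√16539/7) + 254754 = -526693/7 + I*√16539/7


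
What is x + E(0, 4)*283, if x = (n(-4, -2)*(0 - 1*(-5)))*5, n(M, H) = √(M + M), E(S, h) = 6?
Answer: 1698 + 50*I*√2 ≈ 1698.0 + 70.711*I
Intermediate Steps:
n(M, H) = √2*√M (n(M, H) = √(2*M) = √2*√M)
x = 50*I*√2 (x = ((√2*√(-4))*(0 - 1*(-5)))*5 = ((√2*(2*I))*(0 + 5))*5 = ((2*I*√2)*5)*5 = (10*I*√2)*5 = 50*I*√2 ≈ 70.711*I)
x + E(0, 4)*283 = 50*I*√2 + 6*283 = 50*I*√2 + 1698 = 1698 + 50*I*√2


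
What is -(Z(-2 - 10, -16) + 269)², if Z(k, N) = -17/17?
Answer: -71824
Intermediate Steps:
Z(k, N) = -1 (Z(k, N) = -17*1/17 = -1)
-(Z(-2 - 10, -16) + 269)² = -(-1 + 269)² = -1*268² = -1*71824 = -71824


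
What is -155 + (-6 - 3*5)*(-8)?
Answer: 13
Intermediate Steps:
-155 + (-6 - 3*5)*(-8) = -155 + (-6 - 15)*(-8) = -155 - 21*(-8) = -155 + 168 = 13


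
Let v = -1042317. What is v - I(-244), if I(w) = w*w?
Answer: -1101853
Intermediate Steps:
I(w) = w²
v - I(-244) = -1042317 - 1*(-244)² = -1042317 - 1*59536 = -1042317 - 59536 = -1101853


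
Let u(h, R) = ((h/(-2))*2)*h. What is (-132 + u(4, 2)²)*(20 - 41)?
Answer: -2604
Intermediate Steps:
u(h, R) = -h² (u(h, R) = ((h*(-½))*2)*h = (-h/2*2)*h = (-h)*h = -h²)
(-132 + u(4, 2)²)*(20 - 41) = (-132 + (-1*4²)²)*(20 - 41) = (-132 + (-1*16)²)*(-21) = (-132 + (-16)²)*(-21) = (-132 + 256)*(-21) = 124*(-21) = -2604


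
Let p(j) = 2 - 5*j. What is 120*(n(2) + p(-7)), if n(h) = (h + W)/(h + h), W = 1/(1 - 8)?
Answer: 31470/7 ≈ 4495.7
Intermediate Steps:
W = -1/7 (W = 1/(-7) = -1/7 ≈ -0.14286)
n(h) = (-1/7 + h)/(2*h) (n(h) = (h - 1/7)/(h + h) = (-1/7 + h)/((2*h)) = (-1/7 + h)*(1/(2*h)) = (-1/7 + h)/(2*h))
120*(n(2) + p(-7)) = 120*((1/14)*(-1 + 7*2)/2 + (2 - 5*(-7))) = 120*((1/14)*(1/2)*(-1 + 14) + (2 + 35)) = 120*((1/14)*(1/2)*13 + 37) = 120*(13/28 + 37) = 120*(1049/28) = 31470/7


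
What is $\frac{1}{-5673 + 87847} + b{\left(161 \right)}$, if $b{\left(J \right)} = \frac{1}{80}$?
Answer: $\frac{41127}{3286960} \approx 0.012512$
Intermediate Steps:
$b{\left(J \right)} = \frac{1}{80}$
$\frac{1}{-5673 + 87847} + b{\left(161 \right)} = \frac{1}{-5673 + 87847} + \frac{1}{80} = \frac{1}{82174} + \frac{1}{80} = \frac{41127}{3286960}$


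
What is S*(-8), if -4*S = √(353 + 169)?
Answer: 6*√58 ≈ 45.695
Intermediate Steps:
S = -3*√58/4 (S = -√(353 + 169)/4 = -3*√58/4 ≈ -5.7118)
S*(-8) = -3*√58/4*(-8) = 6*√58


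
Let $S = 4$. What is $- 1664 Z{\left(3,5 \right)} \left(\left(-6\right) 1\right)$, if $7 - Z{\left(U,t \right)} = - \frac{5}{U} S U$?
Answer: $269568$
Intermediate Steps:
$Z{\left(U,t \right)} = 27$ ($Z{\left(U,t \right)} = 7 - - \frac{5}{U} 4 U = 7 - - \frac{20}{U} U = 7 - -20 = 7 + 20 = 27$)
$- 1664 Z{\left(3,5 \right)} \left(\left(-6\right) 1\right) = - 1664 \cdot 27 \left(\left(-6\right) 1\right) = - 1664 \cdot 27 \left(-6\right) = \left(-1664\right) \left(-162\right) = 269568$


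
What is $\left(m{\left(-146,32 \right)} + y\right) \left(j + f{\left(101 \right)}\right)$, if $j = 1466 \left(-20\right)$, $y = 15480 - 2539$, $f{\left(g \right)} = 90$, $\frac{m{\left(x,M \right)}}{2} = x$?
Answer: $-369730270$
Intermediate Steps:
$m{\left(x,M \right)} = 2 x$
$y = 12941$ ($y = 15480 - 2539 = 12941$)
$j = -29320$
$\left(m{\left(-146,32 \right)} + y\right) \left(j + f{\left(101 \right)}\right) = \left(2 \left(-146\right) + 12941\right) \left(-29320 + 90\right) = \left(-292 + 12941\right) \left(-29230\right) = 12649 \left(-29230\right) = -369730270$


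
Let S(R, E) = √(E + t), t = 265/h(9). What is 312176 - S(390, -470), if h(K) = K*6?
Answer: 312176 - I*√150690/18 ≈ 3.1218e+5 - 21.566*I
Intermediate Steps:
h(K) = 6*K
t = 265/54 (t = 265/((6*9)) = 265/54 ≈ 4.9074)
S(R, E) = √(265/54 + E) (S(R, E) = √(E + 265/54) = √(265/54 + E))
312176 - S(390, -470) = 312176 - √(1590 + 324*(-470))/18 = 312176 - √(1590 - 152280)/18 = 312176 - √(-150690)/18 = 312176 - I*√150690/18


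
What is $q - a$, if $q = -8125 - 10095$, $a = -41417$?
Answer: $23197$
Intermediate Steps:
$q = -18220$
$q - a = -18220 - -41417 = -18220 + 41417 = 23197$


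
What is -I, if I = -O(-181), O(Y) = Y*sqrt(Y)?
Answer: -181*I*sqrt(181) ≈ -2435.1*I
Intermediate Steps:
O(Y) = Y**(3/2)
I = 181*I*sqrt(181) (I = -(-181)**(3/2) = -(-181)*I*sqrt(181) = 181*I*sqrt(181) ≈ 2435.1*I)
-I = -181*I*sqrt(181)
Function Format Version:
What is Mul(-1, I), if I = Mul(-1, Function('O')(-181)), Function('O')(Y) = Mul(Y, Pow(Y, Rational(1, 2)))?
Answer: Mul(-181, I, Pow(181, Rational(1, 2))) ≈ Mul(-2435.1, I)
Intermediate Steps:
Function('O')(Y) = Pow(Y, Rational(3, 2))
I = Mul(181, I, Pow(181, Rational(1, 2))) (I = Mul(-1, Pow(-181, Rational(3, 2))) = Mul(-1, Mul(-181, I, Pow(181, Rational(1, 2)))) = Mul(181, I, Pow(181, Rational(1, 2))) ≈ Mul(2435.1, I))
Mul(-1, I) = Mul(-1, Mul(181, I, Pow(181, Rational(1, 2)))) = Mul(-181, I, Pow(181, Rational(1, 2)))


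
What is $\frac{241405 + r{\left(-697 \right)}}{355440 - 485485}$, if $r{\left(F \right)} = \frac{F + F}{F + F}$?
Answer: $- \frac{241406}{130045} \approx -1.8563$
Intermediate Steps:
$r{\left(F \right)} = 1$ ($r{\left(F \right)} = \frac{2 F}{2 F} = 2 F \frac{1}{2 F} = 1$)
$\frac{241405 + r{\left(-697 \right)}}{355440 - 485485} = \frac{241405 + 1}{355440 - 485485} = \frac{241406}{-130045} = 241406 \left(- \frac{1}{130045}\right) = - \frac{241406}{130045}$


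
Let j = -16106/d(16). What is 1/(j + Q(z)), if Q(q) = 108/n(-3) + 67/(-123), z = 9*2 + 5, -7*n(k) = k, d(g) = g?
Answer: -984/743087 ≈ -0.0013242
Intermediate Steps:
n(k) = -k/7
z = 23 (z = 18 + 5 = 23)
Q(q) = 30929/123 (Q(q) = 108/((-⅐*(-3))) + 67/(-123) = 108/(3/7) + 67*(-1/123) = 108*(7/3) - 67/123 = 252 - 67/123 = 30929/123)
j = -8053/8 (j = -16106/(1*16) = -16106/16 = -16106*1/16 = -8053/8 ≈ -1006.6)
1/(j + Q(z)) = 1/(-8053/8 + 30929/123) = 1/(-743087/984) = -984/743087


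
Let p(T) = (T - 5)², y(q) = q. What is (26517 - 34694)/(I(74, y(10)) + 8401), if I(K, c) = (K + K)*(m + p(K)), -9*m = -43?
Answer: -5661/494125 ≈ -0.011457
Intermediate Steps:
m = 43/9 (m = -⅑*(-43) = 43/9 ≈ 4.7778)
p(T) = (-5 + T)²
I(K, c) = 2*K*(43/9 + (-5 + K)²) (I(K, c) = (K + K)*(43/9 + (-5 + K)²) = (2*K)*(43/9 + (-5 + K)²) = 2*K*(43/9 + (-5 + K)²))
(26517 - 34694)/(I(74, y(10)) + 8401) = (26517 - 34694)/((2/9)*74*(43 + 9*(-5 + 74)²) + 8401) = -8177/((2/9)*74*(43 + 9*69²) + 8401) = -8177/((2/9)*74*(43 + 9*4761) + 8401) = -8177/((2/9)*74*(43 + 42849) + 8401) = -8177/((2/9)*74*42892 + 8401) = -8177/(6348016/9 + 8401) = -8177/6423625/9 = -8177*9/6423625 = -5661/494125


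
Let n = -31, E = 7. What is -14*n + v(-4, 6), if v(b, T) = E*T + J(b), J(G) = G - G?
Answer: 476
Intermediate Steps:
J(G) = 0
v(b, T) = 7*T (v(b, T) = 7*T + 0 = 7*T)
-14*n + v(-4, 6) = -14*(-31) + 7*6 = 434 + 42 = 476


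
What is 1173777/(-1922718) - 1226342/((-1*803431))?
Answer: 471620336223/514923748486 ≈ 0.91590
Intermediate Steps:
1173777/(-1922718) - 1226342/((-1*803431)) = 1173777*(-1/1922718) - 1226342/(-803431) = -391259/640906 - 1226342*(-1/803431) = -391259/640906 + 1226342/803431 = 471620336223/514923748486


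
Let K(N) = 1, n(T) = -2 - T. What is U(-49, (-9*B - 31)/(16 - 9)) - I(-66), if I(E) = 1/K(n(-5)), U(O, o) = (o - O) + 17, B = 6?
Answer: 370/7 ≈ 52.857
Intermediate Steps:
U(O, o) = 17 + o - O
I(E) = 1 (I(E) = 1/1 = 1)
U(-49, (-9*B - 31)/(16 - 9)) - I(-66) = (17 + (-9*6 - 31)/(16 - 9) - 1*(-49)) - 1*1 = (17 + (-54 - 31)/7 + 49) - 1 = (17 - 85*⅐ + 49) - 1 = (17 - 85/7 + 49) - 1 = 377/7 - 1 = 370/7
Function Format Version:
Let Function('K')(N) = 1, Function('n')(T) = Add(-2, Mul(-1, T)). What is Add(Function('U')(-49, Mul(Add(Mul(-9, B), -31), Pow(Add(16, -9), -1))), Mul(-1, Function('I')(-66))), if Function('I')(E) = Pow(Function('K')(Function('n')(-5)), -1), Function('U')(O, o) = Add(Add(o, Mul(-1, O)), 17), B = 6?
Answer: Rational(370, 7) ≈ 52.857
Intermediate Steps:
Function('U')(O, o) = Add(17, o, Mul(-1, O))
Function('I')(E) = 1 (Function('I')(E) = Pow(1, -1) = 1)
Add(Function('U')(-49, Mul(Add(Mul(-9, B), -31), Pow(Add(16, -9), -1))), Mul(-1, Function('I')(-66))) = Add(Add(17, Mul(Add(Mul(-9, 6), -31), Pow(Add(16, -9), -1)), Mul(-1, -49)), Mul(-1, 1)) = Add(Add(17, Mul(Add(-54, -31), Pow(7, -1)), 49), -1) = Add(Add(17, Mul(-85, Rational(1, 7)), 49), -1) = Add(Add(17, Rational(-85, 7), 49), -1) = Add(Rational(377, 7), -1) = Rational(370, 7)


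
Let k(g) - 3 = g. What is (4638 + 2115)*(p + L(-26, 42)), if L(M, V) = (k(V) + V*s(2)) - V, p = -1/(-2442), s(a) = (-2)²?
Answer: 939979333/814 ≈ 1.1548e+6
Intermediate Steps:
s(a) = 4
k(g) = 3 + g
p = 1/2442 (p = -1*(-1/2442) = 1/2442 ≈ 0.00040950)
L(M, V) = 3 + 4*V (L(M, V) = ((3 + V) + V*4) - V = ((3 + V) + 4*V) - V = (3 + 5*V) - V = 3 + 4*V)
(4638 + 2115)*(p + L(-26, 42)) = (4638 + 2115)*(1/2442 + (3 + 4*42)) = 6753*(1/2442 + (3 + 168)) = 6753*(1/2442 + 171) = 6753*(417583/2442) = 939979333/814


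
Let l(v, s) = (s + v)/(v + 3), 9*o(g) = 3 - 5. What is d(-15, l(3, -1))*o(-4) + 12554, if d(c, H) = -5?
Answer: 112996/9 ≈ 12555.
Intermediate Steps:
o(g) = -2/9 (o(g) = (3 - 5)/9 = (1/9)*(-2) = -2/9)
l(v, s) = (s + v)/(3 + v)
d(-15, l(3, -1))*o(-4) + 12554 = -5*(-2/9) + 12554 = 10/9 + 12554 = 112996/9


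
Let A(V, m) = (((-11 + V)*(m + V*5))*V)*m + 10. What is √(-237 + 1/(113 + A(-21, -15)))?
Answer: 5*I*√13873313855802/1209723 ≈ 15.395*I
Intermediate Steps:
A(V, m) = 10 + V*m*(-11 + V)*(m + 5*V) (A(V, m) = (((-11 + V)*(m + 5*V))*V)*m + 10 = (V*(-11 + V)*(m + 5*V))*m + 10 = V*m*(-11 + V)*(m + 5*V) + 10 = 10 + V*m*(-11 + V)*(m + 5*V))
√(-237 + 1/(113 + A(-21, -15))) = √(-237 + 1/(113 + (10 + (-21)²*(-15)² - 55*(-15)*(-21)² - 11*(-21)*(-15)² + 5*(-15)*(-21)³))) = √(-237 + 1/(113 + (10 + 441*225 - 55*(-15)*441 - 11*(-21)*225 + 5*(-15)*(-9261)))) = √(-237 + 1/(113 + (10 + 99225 + 363825 + 51975 + 694575))) = √(-237 + 1/(113 + 1209610)) = √(-237 + 1/1209723) = √(-286704350/1209723) = 5*I*√13873313855802/1209723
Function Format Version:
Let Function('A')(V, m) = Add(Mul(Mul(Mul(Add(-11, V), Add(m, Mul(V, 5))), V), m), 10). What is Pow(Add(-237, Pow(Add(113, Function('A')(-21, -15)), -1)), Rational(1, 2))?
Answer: Mul(Rational(5, 1209723), I, Pow(13873313855802, Rational(1, 2))) ≈ Mul(15.395, I)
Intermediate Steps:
Function('A')(V, m) = Add(10, Mul(V, m, Add(-11, V), Add(m, Mul(5, V)))) (Function('A')(V, m) = Add(Mul(Mul(Mul(Add(-11, V), Add(m, Mul(5, V))), V), m), 10) = Add(Mul(Mul(V, Add(-11, V), Add(m, Mul(5, V))), m), 10) = Add(Mul(V, m, Add(-11, V), Add(m, Mul(5, V))), 10) = Add(10, Mul(V, m, Add(-11, V), Add(m, Mul(5, V)))))
Pow(Add(-237, Pow(Add(113, Function('A')(-21, -15)), -1)), Rational(1, 2)) = Pow(Add(-237, Pow(Add(113, Add(10, Mul(Pow(-21, 2), Pow(-15, 2)), Mul(-55, -15, Pow(-21, 2)), Mul(-11, -21, Pow(-15, 2)), Mul(5, -15, Pow(-21, 3)))), -1)), Rational(1, 2)) = Pow(Add(-237, Pow(Add(113, Add(10, Mul(441, 225), Mul(-55, -15, 441), Mul(-11, -21, 225), Mul(5, -15, -9261))), -1)), Rational(1, 2)) = Pow(Add(-237, Pow(Add(113, Add(10, 99225, 363825, 51975, 694575)), -1)), Rational(1, 2)) = Pow(Add(-237, Pow(Add(113, 1209610), -1)), Rational(1, 2)) = Pow(Add(-237, Pow(1209723, -1)), Rational(1, 2)) = Pow(Add(-237, Rational(1, 1209723)), Rational(1, 2)) = Pow(Rational(-286704350, 1209723), Rational(1, 2)) = Mul(Rational(5, 1209723), I, Pow(13873313855802, Rational(1, 2)))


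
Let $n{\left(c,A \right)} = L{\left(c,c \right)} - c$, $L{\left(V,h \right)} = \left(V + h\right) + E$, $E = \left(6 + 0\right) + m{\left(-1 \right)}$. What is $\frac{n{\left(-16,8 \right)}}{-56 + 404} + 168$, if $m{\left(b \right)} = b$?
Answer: $\frac{58453}{348} \approx 167.97$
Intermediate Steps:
$E = 5$ ($E = \left(6 + 0\right) - 1 = 6 - 1 = 5$)
$L{\left(V,h \right)} = 5 + V + h$ ($L{\left(V,h \right)} = \left(V + h\right) + 5 = 5 + V + h$)
$n{\left(c,A \right)} = 5 + c$ ($n{\left(c,A \right)} = \left(5 + c + c\right) - c = \left(5 + 2 c\right) - c = 5 + c$)
$\frac{n{\left(-16,8 \right)}}{-56 + 404} + 168 = \frac{5 - 16}{-56 + 404} + 168 = - \frac{11}{348} + 168 = \frac{58453}{348}$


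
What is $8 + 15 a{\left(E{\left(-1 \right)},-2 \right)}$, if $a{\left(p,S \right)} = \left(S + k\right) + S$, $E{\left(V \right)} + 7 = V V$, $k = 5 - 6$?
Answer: $-67$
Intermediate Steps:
$k = -1$ ($k = 5 - 6 = -1$)
$E{\left(V \right)} = -7 + V^{2}$ ($E{\left(V \right)} = -7 + V V = -7 + V^{2}$)
$a{\left(p,S \right)} = -1 + 2 S$ ($a{\left(p,S \right)} = \left(S - 1\right) + S = \left(-1 + S\right) + S = -1 + 2 S$)
$8 + 15 a{\left(E{\left(-1 \right)},-2 \right)} = 8 + 15 \left(-1 + 2 \left(-2\right)\right) = 8 + 15 \left(-1 - 4\right) = 8 + 15 \left(-5\right) = 8 - 75 = -67$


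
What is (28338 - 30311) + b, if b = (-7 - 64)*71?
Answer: -7014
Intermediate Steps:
b = -5041 (b = -71*71 = -5041)
(28338 - 30311) + b = (28338 - 30311) - 5041 = -1973 - 5041 = -7014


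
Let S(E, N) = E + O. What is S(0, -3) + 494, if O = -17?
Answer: 477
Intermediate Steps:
S(E, N) = -17 + E (S(E, N) = E - 17 = -17 + E)
S(0, -3) + 494 = (-17 + 0) + 494 = -17 + 494 = 477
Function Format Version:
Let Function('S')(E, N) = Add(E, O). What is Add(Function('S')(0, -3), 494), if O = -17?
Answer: 477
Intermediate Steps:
Function('S')(E, N) = Add(-17, E) (Function('S')(E, N) = Add(E, -17) = Add(-17, E))
Add(Function('S')(0, -3), 494) = Add(Add(-17, 0), 494) = Add(-17, 494) = 477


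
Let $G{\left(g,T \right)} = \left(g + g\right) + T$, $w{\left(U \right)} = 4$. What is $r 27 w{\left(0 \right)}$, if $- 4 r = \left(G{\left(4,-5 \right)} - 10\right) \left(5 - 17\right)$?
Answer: $-2268$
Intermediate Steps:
$G{\left(g,T \right)} = T + 2 g$ ($G{\left(g,T \right)} = 2 g + T = T + 2 g$)
$r = -21$ ($r = - \frac{\left(\left(-5 + 2 \cdot 4\right) - 10\right) \left(5 - 17\right)}{4} = - \frac{\left(\left(-5 + 8\right) - 10\right) \left(-12\right)}{4} = - \frac{\left(3 - 10\right) \left(-12\right)}{4} = - \frac{\left(-7\right) \left(-12\right)}{4} = \left(- \frac{1}{4}\right) 84 = -21$)
$r 27 w{\left(0 \right)} = \left(-21\right) 27 \cdot 4 = \left(-567\right) 4 = -2268$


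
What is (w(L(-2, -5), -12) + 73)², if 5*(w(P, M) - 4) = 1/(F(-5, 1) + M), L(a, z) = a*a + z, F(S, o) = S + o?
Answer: 37933281/6400 ≈ 5927.1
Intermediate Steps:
L(a, z) = z + a² (L(a, z) = a² + z = z + a²)
w(P, M) = 4 + 1/(5*(-4 + M)) (w(P, M) = 4 + 1/(5*((-5 + 1) + M)) = 4 + 1/(5*(-4 + M)))
(w(L(-2, -5), -12) + 73)² = ((-79 + 20*(-12))/(5*(-4 - 12)) + 73)² = ((⅕)*(-79 - 240)/(-16) + 73)² = ((⅕)*(-1/16)*(-319) + 73)² = (319/80 + 73)² = (6159/80)² = 37933281/6400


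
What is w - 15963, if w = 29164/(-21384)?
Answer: -85345489/5346 ≈ -15964.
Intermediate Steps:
w = -7291/5346 (w = 29164*(-1/21384) = -7291/5346 ≈ -1.3638)
w - 15963 = -7291/5346 - 15963 = -85345489/5346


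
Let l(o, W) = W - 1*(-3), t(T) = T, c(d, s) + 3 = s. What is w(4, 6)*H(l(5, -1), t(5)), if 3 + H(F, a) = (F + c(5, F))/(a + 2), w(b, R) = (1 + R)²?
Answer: -140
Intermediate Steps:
c(d, s) = -3 + s
l(o, W) = 3 + W (l(o, W) = W + 3 = 3 + W)
H(F, a) = -3 + (-3 + 2*F)/(2 + a) (H(F, a) = -3 + (F + (-3 + F))/(a + 2) = -3 + (-3 + 2*F)/(2 + a))
w(4, 6)*H(l(5, -1), t(5)) = (1 + 6)²*((-9 - 3*5 + 2*(3 - 1))/(2 + 5)) = 7²*((-9 - 15 + 2*2)/7) = 49*((-9 - 15 + 4)/7) = 49*((⅐)*(-20)) = 49*(-20/7) = -140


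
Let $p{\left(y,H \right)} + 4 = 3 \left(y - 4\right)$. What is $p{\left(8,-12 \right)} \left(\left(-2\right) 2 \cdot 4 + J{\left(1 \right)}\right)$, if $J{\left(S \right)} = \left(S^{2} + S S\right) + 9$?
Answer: $-40$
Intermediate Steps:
$p{\left(y,H \right)} = -16 + 3 y$ ($p{\left(y,H \right)} = -4 + 3 \left(y - 4\right) = -4 + 3 \left(-4 + y\right) = -4 + \left(-12 + 3 y\right) = -16 + 3 y$)
$J{\left(S \right)} = 9 + 2 S^{2}$ ($J{\left(S \right)} = \left(S^{2} + S^{2}\right) + 9 = 2 S^{2} + 9 = 9 + 2 S^{2}$)
$p{\left(8,-12 \right)} \left(\left(-2\right) 2 \cdot 4 + J{\left(1 \right)}\right) = \left(-16 + 3 \cdot 8\right) \left(\left(-2\right) 2 \cdot 4 + \left(9 + 2 \cdot 1^{2}\right)\right) = \left(-16 + 24\right) \left(\left(-4\right) 4 + \left(9 + 2 \cdot 1\right)\right) = 8 \left(-16 + \left(9 + 2\right)\right) = 8 \left(-16 + 11\right) = 8 \left(-5\right) = -40$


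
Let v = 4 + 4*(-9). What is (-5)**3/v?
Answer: 125/32 ≈ 3.9063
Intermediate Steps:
v = -32 (v = 4 - 36 = -32)
(-5)**3/v = (-5)**3/(-32) = -125*(-1/32) = 125/32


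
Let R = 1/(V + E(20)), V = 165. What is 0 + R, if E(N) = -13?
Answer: 1/152 ≈ 0.0065789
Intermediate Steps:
R = 1/152 (R = 1/(165 - 13) = 1/152 ≈ 0.0065789)
0 + R = 0 + 1/152 = 1/152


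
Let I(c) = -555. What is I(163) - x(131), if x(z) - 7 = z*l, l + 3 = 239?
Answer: -31478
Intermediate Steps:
l = 236 (l = -3 + 239 = 236)
x(z) = 7 + 236*z (x(z) = 7 + z*236 = 7 + 236*z)
I(163) - x(131) = -555 - (7 + 236*131) = -555 - (7 + 30916) = -555 - 1*30923 = -555 - 30923 = -31478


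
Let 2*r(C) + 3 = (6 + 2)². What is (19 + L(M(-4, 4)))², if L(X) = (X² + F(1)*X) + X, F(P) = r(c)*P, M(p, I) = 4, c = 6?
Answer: 25921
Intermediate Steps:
r(C) = 61/2 (r(C) = -3/2 + (6 + 2)²/2 = -3/2 + (½)*8² = -3/2 + (½)*64 = -3/2 + 32 = 61/2)
F(P) = 61*P/2
L(X) = X² + 63*X/2 (L(X) = (X² + ((61/2)*1)*X) + X = (X² + 61*X/2) + X = X² + 63*X/2)
(19 + L(M(-4, 4)))² = (19 + (½)*4*(63 + 2*4))² = (19 + (½)*4*(63 + 8))² = (19 + (½)*4*71)² = (19 + 142)² = 161² = 25921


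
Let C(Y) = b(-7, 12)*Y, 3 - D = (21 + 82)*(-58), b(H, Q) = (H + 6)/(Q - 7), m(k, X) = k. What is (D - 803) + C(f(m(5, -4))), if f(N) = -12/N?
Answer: 129362/25 ≈ 5174.5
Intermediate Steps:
b(H, Q) = (6 + H)/(-7 + Q)
D = 5977 (D = 3 - (21 + 82)*(-58) = 3 - 103*(-58) = 3 - 1*(-5974) = 3 + 5974 = 5977)
C(Y) = -Y/5 (C(Y) = ((6 - 7)/(-7 + 12))*Y = (-1/5)*Y = ((1/5)*(-1))*Y = -Y/5)
(D - 803) + C(f(m(5, -4))) = (5977 - 803) - (-12)/(5*5) = 5174 - (-12)/(5*5) = 5174 - 1/5*(-12/5) = 5174 + 12/25 = 129362/25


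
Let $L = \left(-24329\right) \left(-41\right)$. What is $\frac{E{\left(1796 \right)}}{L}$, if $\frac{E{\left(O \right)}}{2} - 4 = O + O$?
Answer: $\frac{7192}{997489} \approx 0.0072101$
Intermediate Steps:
$L = 997489$
$E{\left(O \right)} = 8 + 4 O$ ($E{\left(O \right)} = 8 + 2 \left(O + O\right) = 8 + 2 \cdot 2 O = 8 + 4 O$)
$\frac{E{\left(1796 \right)}}{L} = \frac{8 + 4 \cdot 1796}{997489} = \left(8 + 7184\right) \frac{1}{997489} = 7192 \cdot \frac{1}{997489} = \frac{7192}{997489}$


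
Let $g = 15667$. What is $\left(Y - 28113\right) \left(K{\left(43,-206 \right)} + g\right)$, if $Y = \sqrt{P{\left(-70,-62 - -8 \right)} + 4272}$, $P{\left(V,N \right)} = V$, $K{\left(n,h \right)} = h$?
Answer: $-434655093 + 15461 \sqrt{4202} \approx -4.3365 \cdot 10^{8}$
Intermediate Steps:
$Y = \sqrt{4202}$ ($Y = \sqrt{-70 + 4272} = \sqrt{4202} \approx 64.823$)
$\left(Y - 28113\right) \left(K{\left(43,-206 \right)} + g\right) = \left(\sqrt{4202} - 28113\right) \left(-206 + 15667\right) = \left(-28113 + \sqrt{4202}\right) 15461 = -434655093 + 15461 \sqrt{4202}$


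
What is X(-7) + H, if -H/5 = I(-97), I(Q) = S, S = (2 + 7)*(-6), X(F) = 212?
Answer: 482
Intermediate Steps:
S = -54 (S = 9*(-6) = -54)
I(Q) = -54
H = 270 (H = -5*(-54) = 270)
X(-7) + H = 212 + 270 = 482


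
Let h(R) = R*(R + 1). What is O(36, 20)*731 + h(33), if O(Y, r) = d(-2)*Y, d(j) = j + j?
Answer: -104142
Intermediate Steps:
h(R) = R*(1 + R)
d(j) = 2*j
O(Y, r) = -4*Y (O(Y, r) = (2*(-2))*Y = -4*Y)
O(36, 20)*731 + h(33) = -4*36*731 + 33*(1 + 33) = -144*731 + 33*34 = -105264 + 1122 = -104142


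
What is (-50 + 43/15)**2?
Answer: 499849/225 ≈ 2221.6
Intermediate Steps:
(-50 + 43/15)**2 = (-707/15)**2 = 499849/225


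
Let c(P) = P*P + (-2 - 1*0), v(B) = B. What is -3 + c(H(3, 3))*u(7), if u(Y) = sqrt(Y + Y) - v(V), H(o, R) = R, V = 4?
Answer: -31 + 7*sqrt(14) ≈ -4.8084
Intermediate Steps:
u(Y) = -4 + sqrt(2)*sqrt(Y) (u(Y) = sqrt(Y + Y) - 1*4 = sqrt(2*Y) - 4 = sqrt(2)*sqrt(Y) - 4 = -4 + sqrt(2)*sqrt(Y))
c(P) = -2 + P**2 (c(P) = P**2 + (-2 + 0) = P**2 - 2 = -2 + P**2)
-3 + c(H(3, 3))*u(7) = -3 + (-2 + 3**2)*(-4 + sqrt(2)*sqrt(7)) = -3 + (-2 + 9)*(-4 + sqrt(14)) = -3 + 7*(-4 + sqrt(14)) = -3 + (-28 + 7*sqrt(14)) = -31 + 7*sqrt(14)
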